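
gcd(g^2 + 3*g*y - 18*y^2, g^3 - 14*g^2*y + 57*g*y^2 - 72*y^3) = -g + 3*y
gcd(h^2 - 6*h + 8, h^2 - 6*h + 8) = h^2 - 6*h + 8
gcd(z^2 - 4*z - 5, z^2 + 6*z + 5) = z + 1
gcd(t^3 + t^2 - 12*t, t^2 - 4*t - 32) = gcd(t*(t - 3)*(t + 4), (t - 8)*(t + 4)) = t + 4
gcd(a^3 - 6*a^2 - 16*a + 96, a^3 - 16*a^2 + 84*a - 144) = a^2 - 10*a + 24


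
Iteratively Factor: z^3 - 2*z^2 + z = (z)*(z^2 - 2*z + 1) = z*(z - 1)*(z - 1)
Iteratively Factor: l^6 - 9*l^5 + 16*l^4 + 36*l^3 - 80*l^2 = (l - 5)*(l^5 - 4*l^4 - 4*l^3 + 16*l^2) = (l - 5)*(l - 2)*(l^4 - 2*l^3 - 8*l^2) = l*(l - 5)*(l - 2)*(l^3 - 2*l^2 - 8*l) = l*(l - 5)*(l - 2)*(l + 2)*(l^2 - 4*l) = l*(l - 5)*(l - 4)*(l - 2)*(l + 2)*(l)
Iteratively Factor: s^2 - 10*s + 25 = (s - 5)*(s - 5)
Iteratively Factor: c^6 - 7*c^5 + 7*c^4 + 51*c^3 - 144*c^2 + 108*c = (c - 3)*(c^5 - 4*c^4 - 5*c^3 + 36*c^2 - 36*c) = c*(c - 3)*(c^4 - 4*c^3 - 5*c^2 + 36*c - 36) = c*(c - 3)^2*(c^3 - c^2 - 8*c + 12) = c*(c - 3)^2*(c - 2)*(c^2 + c - 6) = c*(c - 3)^2*(c - 2)^2*(c + 3)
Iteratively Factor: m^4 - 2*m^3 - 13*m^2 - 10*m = (m)*(m^3 - 2*m^2 - 13*m - 10) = m*(m - 5)*(m^2 + 3*m + 2) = m*(m - 5)*(m + 2)*(m + 1)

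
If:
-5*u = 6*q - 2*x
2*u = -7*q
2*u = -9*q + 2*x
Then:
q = 0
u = 0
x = 0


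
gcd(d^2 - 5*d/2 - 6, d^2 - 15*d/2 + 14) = d - 4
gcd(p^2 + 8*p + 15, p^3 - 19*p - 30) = p + 3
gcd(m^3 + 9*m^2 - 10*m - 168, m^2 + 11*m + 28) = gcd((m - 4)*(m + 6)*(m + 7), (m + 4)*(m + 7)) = m + 7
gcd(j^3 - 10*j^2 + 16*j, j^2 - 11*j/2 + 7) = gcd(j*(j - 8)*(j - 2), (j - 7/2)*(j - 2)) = j - 2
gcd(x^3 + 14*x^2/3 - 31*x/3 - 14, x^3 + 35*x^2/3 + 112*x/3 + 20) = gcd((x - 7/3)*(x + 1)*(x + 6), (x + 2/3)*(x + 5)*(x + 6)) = x + 6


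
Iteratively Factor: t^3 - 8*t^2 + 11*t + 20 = (t - 4)*(t^2 - 4*t - 5) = (t - 4)*(t + 1)*(t - 5)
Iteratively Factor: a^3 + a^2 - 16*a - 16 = (a + 4)*(a^2 - 3*a - 4) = (a - 4)*(a + 4)*(a + 1)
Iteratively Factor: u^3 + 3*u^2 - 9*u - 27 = (u + 3)*(u^2 - 9) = (u + 3)^2*(u - 3)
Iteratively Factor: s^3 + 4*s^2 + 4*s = (s + 2)*(s^2 + 2*s) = (s + 2)^2*(s)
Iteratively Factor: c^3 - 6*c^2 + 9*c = (c)*(c^2 - 6*c + 9) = c*(c - 3)*(c - 3)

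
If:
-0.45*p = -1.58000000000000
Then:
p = 3.51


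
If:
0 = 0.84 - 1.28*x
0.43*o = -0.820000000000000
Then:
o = -1.91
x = 0.66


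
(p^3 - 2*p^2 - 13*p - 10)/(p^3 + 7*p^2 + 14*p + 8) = (p - 5)/(p + 4)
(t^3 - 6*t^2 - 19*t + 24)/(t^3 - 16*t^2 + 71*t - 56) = (t + 3)/(t - 7)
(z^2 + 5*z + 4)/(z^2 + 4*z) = (z + 1)/z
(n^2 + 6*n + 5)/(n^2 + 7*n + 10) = (n + 1)/(n + 2)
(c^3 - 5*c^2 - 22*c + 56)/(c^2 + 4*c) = c - 9 + 14/c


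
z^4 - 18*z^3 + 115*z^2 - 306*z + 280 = (z - 7)*(z - 5)*(z - 4)*(z - 2)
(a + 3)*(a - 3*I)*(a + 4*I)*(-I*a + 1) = -I*a^4 + 2*a^3 - 3*I*a^3 + 6*a^2 - 11*I*a^2 + 12*a - 33*I*a + 36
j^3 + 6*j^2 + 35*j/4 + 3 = (j + 1/2)*(j + 3/2)*(j + 4)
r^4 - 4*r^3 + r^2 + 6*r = r*(r - 3)*(r - 2)*(r + 1)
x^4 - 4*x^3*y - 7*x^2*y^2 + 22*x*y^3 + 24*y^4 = (x - 4*y)*(x - 3*y)*(x + y)*(x + 2*y)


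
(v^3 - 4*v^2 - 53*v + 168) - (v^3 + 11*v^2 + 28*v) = -15*v^2 - 81*v + 168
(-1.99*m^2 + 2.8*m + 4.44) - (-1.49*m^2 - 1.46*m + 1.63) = -0.5*m^2 + 4.26*m + 2.81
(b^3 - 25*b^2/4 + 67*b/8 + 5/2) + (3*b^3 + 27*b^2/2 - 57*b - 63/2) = 4*b^3 + 29*b^2/4 - 389*b/8 - 29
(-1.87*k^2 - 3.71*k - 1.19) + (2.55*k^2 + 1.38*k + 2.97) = 0.68*k^2 - 2.33*k + 1.78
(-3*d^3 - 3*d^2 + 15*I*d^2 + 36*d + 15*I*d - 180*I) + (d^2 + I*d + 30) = -3*d^3 - 2*d^2 + 15*I*d^2 + 36*d + 16*I*d + 30 - 180*I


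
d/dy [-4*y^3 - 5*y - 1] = -12*y^2 - 5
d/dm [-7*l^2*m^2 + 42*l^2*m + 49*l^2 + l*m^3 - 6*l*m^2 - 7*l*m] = l*(-14*l*m + 42*l + 3*m^2 - 12*m - 7)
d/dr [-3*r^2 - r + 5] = -6*r - 1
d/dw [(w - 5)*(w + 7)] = 2*w + 2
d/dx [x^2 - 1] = 2*x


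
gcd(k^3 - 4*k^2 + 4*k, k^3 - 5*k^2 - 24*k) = k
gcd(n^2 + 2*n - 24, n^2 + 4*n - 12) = n + 6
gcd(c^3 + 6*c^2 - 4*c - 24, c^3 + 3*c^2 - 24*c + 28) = c - 2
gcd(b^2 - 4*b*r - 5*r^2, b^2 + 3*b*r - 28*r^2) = 1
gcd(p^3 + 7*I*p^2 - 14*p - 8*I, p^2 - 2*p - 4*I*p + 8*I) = 1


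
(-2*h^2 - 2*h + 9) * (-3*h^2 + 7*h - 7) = 6*h^4 - 8*h^3 - 27*h^2 + 77*h - 63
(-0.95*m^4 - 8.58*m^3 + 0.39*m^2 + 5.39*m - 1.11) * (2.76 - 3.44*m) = 3.268*m^5 + 26.8932*m^4 - 25.0224*m^3 - 17.4652*m^2 + 18.6948*m - 3.0636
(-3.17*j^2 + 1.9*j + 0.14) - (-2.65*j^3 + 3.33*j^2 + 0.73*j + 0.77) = 2.65*j^3 - 6.5*j^2 + 1.17*j - 0.63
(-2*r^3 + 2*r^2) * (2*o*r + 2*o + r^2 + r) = -4*o*r^4 + 4*o*r^2 - 2*r^5 + 2*r^3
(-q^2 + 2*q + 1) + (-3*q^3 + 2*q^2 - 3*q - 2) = -3*q^3 + q^2 - q - 1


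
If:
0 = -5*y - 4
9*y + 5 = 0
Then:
No Solution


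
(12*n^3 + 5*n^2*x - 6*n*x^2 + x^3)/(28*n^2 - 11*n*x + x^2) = (-3*n^2 - 2*n*x + x^2)/(-7*n + x)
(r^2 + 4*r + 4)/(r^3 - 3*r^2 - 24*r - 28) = 1/(r - 7)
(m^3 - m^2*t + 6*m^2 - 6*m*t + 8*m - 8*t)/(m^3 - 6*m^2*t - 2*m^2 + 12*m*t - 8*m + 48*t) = (-m^2 + m*t - 4*m + 4*t)/(-m^2 + 6*m*t + 4*m - 24*t)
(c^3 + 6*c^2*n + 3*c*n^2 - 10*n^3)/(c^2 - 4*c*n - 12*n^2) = (c^2 + 4*c*n - 5*n^2)/(c - 6*n)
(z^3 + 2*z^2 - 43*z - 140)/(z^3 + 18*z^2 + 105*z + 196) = (z^2 - 2*z - 35)/(z^2 + 14*z + 49)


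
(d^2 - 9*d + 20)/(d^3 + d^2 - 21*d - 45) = (d - 4)/(d^2 + 6*d + 9)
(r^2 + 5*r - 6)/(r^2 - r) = (r + 6)/r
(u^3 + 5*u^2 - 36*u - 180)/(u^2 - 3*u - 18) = (u^2 + 11*u + 30)/(u + 3)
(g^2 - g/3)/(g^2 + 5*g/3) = (3*g - 1)/(3*g + 5)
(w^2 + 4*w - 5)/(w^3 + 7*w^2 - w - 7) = (w + 5)/(w^2 + 8*w + 7)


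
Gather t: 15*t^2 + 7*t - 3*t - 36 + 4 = 15*t^2 + 4*t - 32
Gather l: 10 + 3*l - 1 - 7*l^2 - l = -7*l^2 + 2*l + 9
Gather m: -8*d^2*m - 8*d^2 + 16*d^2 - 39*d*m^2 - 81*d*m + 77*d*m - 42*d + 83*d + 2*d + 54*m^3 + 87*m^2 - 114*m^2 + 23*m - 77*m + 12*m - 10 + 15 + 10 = 8*d^2 + 43*d + 54*m^3 + m^2*(-39*d - 27) + m*(-8*d^2 - 4*d - 42) + 15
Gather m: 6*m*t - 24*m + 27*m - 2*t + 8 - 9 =m*(6*t + 3) - 2*t - 1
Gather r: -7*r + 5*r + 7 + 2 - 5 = 4 - 2*r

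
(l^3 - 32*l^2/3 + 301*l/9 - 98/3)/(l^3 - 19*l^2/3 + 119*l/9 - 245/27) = 3*(l - 6)/(3*l - 5)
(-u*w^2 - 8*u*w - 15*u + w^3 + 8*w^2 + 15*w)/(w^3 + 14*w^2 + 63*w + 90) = (-u + w)/(w + 6)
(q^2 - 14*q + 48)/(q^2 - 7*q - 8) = (q - 6)/(q + 1)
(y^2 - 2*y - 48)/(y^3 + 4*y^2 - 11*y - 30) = (y^2 - 2*y - 48)/(y^3 + 4*y^2 - 11*y - 30)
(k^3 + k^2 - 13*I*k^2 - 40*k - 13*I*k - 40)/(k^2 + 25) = (k^2 + k*(1 - 8*I) - 8*I)/(k + 5*I)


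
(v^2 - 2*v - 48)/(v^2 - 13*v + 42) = (v^2 - 2*v - 48)/(v^2 - 13*v + 42)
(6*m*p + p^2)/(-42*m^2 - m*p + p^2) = p/(-7*m + p)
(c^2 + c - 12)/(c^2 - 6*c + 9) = (c + 4)/(c - 3)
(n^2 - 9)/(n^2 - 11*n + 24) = (n + 3)/(n - 8)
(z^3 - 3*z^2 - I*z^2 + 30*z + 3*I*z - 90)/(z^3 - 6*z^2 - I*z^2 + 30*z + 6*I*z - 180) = (z - 3)/(z - 6)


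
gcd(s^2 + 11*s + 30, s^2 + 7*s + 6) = s + 6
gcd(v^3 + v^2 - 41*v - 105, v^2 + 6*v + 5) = v + 5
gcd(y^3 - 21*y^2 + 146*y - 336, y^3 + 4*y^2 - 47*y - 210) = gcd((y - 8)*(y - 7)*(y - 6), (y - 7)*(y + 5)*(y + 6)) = y - 7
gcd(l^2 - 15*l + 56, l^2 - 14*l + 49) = l - 7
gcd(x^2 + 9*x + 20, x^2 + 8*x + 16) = x + 4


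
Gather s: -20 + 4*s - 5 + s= 5*s - 25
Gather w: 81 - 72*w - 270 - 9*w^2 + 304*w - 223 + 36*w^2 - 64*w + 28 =27*w^2 + 168*w - 384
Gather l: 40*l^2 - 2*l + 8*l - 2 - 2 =40*l^2 + 6*l - 4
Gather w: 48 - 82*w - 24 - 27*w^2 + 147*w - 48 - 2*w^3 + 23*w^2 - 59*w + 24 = -2*w^3 - 4*w^2 + 6*w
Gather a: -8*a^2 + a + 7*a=-8*a^2 + 8*a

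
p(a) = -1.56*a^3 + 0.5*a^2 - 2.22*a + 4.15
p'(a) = -4.68*a^2 + 1.0*a - 2.22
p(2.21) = -15.15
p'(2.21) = -22.87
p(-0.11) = 4.40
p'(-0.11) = -2.39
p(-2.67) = 43.34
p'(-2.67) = -38.25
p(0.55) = 2.82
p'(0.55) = -3.09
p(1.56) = -4.02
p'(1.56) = -12.05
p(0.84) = 1.71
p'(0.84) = -4.68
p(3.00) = -40.13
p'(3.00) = -41.34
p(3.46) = -62.16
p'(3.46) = -54.79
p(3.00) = -40.13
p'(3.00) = -41.34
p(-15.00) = 5414.95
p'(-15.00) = -1070.22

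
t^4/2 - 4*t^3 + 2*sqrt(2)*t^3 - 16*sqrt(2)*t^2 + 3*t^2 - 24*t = t*(t/2 + sqrt(2)/2)*(t - 8)*(t + 3*sqrt(2))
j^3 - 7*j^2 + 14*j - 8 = (j - 4)*(j - 2)*(j - 1)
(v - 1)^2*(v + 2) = v^3 - 3*v + 2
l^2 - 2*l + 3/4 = (l - 3/2)*(l - 1/2)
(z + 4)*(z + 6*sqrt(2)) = z^2 + 4*z + 6*sqrt(2)*z + 24*sqrt(2)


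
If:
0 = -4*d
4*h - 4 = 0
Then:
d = 0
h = 1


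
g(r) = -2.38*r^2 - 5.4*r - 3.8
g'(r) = -4.76*r - 5.4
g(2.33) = -29.30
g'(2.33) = -16.49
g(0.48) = -6.94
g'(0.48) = -7.68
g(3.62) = -54.54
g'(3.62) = -22.63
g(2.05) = -24.87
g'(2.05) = -15.16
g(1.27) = -14.50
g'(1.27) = -11.45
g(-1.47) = -1.00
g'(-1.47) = 1.60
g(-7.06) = -84.30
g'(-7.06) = 28.21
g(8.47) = -220.28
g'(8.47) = -45.72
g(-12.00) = -281.72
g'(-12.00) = 51.72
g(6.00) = -121.88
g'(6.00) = -33.96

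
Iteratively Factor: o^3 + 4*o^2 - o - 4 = (o + 1)*(o^2 + 3*o - 4) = (o - 1)*(o + 1)*(o + 4)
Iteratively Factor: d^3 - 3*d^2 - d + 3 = (d - 3)*(d^2 - 1) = (d - 3)*(d + 1)*(d - 1)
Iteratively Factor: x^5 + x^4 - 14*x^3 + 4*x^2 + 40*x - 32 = (x - 1)*(x^4 + 2*x^3 - 12*x^2 - 8*x + 32) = (x - 1)*(x + 2)*(x^3 - 12*x + 16) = (x - 2)*(x - 1)*(x + 2)*(x^2 + 2*x - 8) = (x - 2)^2*(x - 1)*(x + 2)*(x + 4)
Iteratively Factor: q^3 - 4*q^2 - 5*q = (q - 5)*(q^2 + q) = (q - 5)*(q + 1)*(q)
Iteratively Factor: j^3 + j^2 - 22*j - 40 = (j + 4)*(j^2 - 3*j - 10) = (j - 5)*(j + 4)*(j + 2)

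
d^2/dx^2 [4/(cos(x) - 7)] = 4*(sin(x)^2 - 7*cos(x) + 1)/(cos(x) - 7)^3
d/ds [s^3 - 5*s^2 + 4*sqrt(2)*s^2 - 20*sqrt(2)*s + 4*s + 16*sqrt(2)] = 3*s^2 - 10*s + 8*sqrt(2)*s - 20*sqrt(2) + 4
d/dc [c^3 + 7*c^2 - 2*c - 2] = 3*c^2 + 14*c - 2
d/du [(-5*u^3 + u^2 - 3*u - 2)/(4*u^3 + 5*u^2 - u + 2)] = (-29*u^4 + 34*u^3 + 8*u^2 + 24*u - 8)/(16*u^6 + 40*u^5 + 17*u^4 + 6*u^3 + 21*u^2 - 4*u + 4)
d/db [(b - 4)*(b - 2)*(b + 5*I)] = 3*b^2 + b*(-12 + 10*I) + 8 - 30*I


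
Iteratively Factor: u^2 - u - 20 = (u - 5)*(u + 4)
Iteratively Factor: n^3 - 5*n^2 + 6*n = (n - 3)*(n^2 - 2*n) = n*(n - 3)*(n - 2)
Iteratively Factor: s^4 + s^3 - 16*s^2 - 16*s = (s - 4)*(s^3 + 5*s^2 + 4*s) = (s - 4)*(s + 1)*(s^2 + 4*s) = s*(s - 4)*(s + 1)*(s + 4)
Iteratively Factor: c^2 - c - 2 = (c - 2)*(c + 1)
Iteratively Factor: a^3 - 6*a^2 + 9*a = (a - 3)*(a^2 - 3*a) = (a - 3)^2*(a)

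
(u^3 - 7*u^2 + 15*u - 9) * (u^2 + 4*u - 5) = u^5 - 3*u^4 - 18*u^3 + 86*u^2 - 111*u + 45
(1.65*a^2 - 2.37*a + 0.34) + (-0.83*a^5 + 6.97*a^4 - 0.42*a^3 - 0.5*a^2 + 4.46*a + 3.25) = -0.83*a^5 + 6.97*a^4 - 0.42*a^3 + 1.15*a^2 + 2.09*a + 3.59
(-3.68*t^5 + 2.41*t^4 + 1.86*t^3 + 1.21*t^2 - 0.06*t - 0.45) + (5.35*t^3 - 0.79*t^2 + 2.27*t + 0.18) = -3.68*t^5 + 2.41*t^4 + 7.21*t^3 + 0.42*t^2 + 2.21*t - 0.27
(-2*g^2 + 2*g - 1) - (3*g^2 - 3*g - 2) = -5*g^2 + 5*g + 1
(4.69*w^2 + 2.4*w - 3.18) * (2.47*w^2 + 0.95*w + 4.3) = 11.5843*w^4 + 10.3835*w^3 + 14.5924*w^2 + 7.299*w - 13.674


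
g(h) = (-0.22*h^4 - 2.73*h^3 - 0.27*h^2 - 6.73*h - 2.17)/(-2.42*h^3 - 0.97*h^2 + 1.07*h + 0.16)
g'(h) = (7.26*h^2 + 1.94*h - 1.07)*(-0.22*h^4 - 2.73*h^3 - 0.27*h^2 - 6.73*h - 2.17)/(-2.42*h^3 - 0.97*h^2 + 1.07*h + 0.16)^2 + (-0.88*h^3 - 8.19*h^2 - 0.54*h - 6.73)/(-2.42*h^3 - 0.97*h^2 + 1.07*h + 0.16)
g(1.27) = 3.46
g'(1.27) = -4.58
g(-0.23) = 5.59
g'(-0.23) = 123.73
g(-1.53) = 3.27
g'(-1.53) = 4.14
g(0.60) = 99.02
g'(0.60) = -3688.65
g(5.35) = 1.64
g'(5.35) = 0.06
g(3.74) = 1.60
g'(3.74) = -0.02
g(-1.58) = 3.07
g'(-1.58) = 3.60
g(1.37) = 3.07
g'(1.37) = -3.36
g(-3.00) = 1.33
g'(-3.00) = 0.43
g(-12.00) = 0.05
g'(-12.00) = 0.10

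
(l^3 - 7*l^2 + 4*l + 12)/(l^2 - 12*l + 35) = (l^3 - 7*l^2 + 4*l + 12)/(l^2 - 12*l + 35)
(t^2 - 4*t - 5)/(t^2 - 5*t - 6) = (t - 5)/(t - 6)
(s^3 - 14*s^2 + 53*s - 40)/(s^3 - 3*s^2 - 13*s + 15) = (s - 8)/(s + 3)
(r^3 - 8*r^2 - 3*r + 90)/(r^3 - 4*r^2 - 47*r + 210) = (r + 3)/(r + 7)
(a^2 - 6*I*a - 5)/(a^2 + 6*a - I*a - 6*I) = (a - 5*I)/(a + 6)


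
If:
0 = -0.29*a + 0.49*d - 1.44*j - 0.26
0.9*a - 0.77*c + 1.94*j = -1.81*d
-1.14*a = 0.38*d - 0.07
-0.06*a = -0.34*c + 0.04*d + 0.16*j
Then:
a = 0.02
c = -0.05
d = 0.12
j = -0.14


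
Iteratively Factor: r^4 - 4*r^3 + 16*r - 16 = (r + 2)*(r^3 - 6*r^2 + 12*r - 8) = (r - 2)*(r + 2)*(r^2 - 4*r + 4) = (r - 2)^2*(r + 2)*(r - 2)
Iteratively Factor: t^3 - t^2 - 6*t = (t + 2)*(t^2 - 3*t) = t*(t + 2)*(t - 3)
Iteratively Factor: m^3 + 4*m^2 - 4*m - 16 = (m + 4)*(m^2 - 4) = (m - 2)*(m + 4)*(m + 2)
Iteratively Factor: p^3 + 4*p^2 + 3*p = (p + 3)*(p^2 + p) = p*(p + 3)*(p + 1)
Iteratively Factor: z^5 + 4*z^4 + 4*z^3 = (z)*(z^4 + 4*z^3 + 4*z^2) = z^2*(z^3 + 4*z^2 + 4*z) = z^3*(z^2 + 4*z + 4) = z^3*(z + 2)*(z + 2)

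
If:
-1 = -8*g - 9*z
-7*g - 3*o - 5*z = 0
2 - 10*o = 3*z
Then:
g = -95/302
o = 25/302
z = 59/151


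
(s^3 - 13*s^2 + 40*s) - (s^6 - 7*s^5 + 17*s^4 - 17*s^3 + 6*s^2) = -s^6 + 7*s^5 - 17*s^4 + 18*s^3 - 19*s^2 + 40*s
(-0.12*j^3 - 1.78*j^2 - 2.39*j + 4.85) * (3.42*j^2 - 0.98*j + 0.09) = -0.4104*j^5 - 5.97*j^4 - 6.4402*j^3 + 18.769*j^2 - 4.9681*j + 0.4365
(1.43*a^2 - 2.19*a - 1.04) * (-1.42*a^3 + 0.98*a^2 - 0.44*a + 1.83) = -2.0306*a^5 + 4.5112*a^4 - 1.2986*a^3 + 2.5613*a^2 - 3.5501*a - 1.9032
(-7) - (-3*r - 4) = 3*r - 3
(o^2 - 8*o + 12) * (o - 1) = o^3 - 9*o^2 + 20*o - 12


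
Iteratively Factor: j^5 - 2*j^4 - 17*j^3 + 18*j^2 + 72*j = (j + 2)*(j^4 - 4*j^3 - 9*j^2 + 36*j) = (j - 3)*(j + 2)*(j^3 - j^2 - 12*j) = (j - 4)*(j - 3)*(j + 2)*(j^2 + 3*j) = j*(j - 4)*(j - 3)*(j + 2)*(j + 3)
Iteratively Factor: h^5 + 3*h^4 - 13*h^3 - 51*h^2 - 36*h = (h + 1)*(h^4 + 2*h^3 - 15*h^2 - 36*h) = (h + 1)*(h + 3)*(h^3 - h^2 - 12*h) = (h + 1)*(h + 3)^2*(h^2 - 4*h) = (h - 4)*(h + 1)*(h + 3)^2*(h)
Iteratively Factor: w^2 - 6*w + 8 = (w - 4)*(w - 2)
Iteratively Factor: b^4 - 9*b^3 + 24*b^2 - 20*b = (b - 5)*(b^3 - 4*b^2 + 4*b) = (b - 5)*(b - 2)*(b^2 - 2*b) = (b - 5)*(b - 2)^2*(b)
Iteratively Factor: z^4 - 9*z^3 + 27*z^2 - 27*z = (z - 3)*(z^3 - 6*z^2 + 9*z) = (z - 3)^2*(z^2 - 3*z) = (z - 3)^3*(z)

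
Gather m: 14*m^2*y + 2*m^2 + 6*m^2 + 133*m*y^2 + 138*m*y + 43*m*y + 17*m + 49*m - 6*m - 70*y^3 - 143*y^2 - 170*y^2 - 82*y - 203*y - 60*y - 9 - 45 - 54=m^2*(14*y + 8) + m*(133*y^2 + 181*y + 60) - 70*y^3 - 313*y^2 - 345*y - 108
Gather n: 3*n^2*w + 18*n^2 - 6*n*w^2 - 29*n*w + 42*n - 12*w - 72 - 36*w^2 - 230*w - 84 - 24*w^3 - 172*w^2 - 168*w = n^2*(3*w + 18) + n*(-6*w^2 - 29*w + 42) - 24*w^3 - 208*w^2 - 410*w - 156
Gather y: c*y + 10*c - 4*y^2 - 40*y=10*c - 4*y^2 + y*(c - 40)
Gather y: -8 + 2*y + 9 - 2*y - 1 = 0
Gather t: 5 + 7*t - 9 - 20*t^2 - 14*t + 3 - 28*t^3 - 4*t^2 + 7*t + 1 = -28*t^3 - 24*t^2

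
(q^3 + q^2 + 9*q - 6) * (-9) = -9*q^3 - 9*q^2 - 81*q + 54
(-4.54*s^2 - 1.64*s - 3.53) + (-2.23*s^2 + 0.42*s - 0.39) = -6.77*s^2 - 1.22*s - 3.92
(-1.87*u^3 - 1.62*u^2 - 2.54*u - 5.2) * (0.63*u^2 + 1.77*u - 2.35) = -1.1781*u^5 - 4.3305*u^4 - 0.0730999999999997*u^3 - 3.9648*u^2 - 3.235*u + 12.22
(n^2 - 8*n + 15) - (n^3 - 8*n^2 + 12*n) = -n^3 + 9*n^2 - 20*n + 15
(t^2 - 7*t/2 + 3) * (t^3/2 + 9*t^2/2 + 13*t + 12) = t^5/2 + 11*t^4/4 - 5*t^3/4 - 20*t^2 - 3*t + 36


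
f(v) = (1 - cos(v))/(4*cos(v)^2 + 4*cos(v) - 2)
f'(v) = (1 - cos(v))*(8*sin(v)*cos(v) + 4*sin(v))/(4*cos(v)^2 + 4*cos(v) - 2)^2 + sin(v)/(4*cos(v)^2 + 4*cos(v) - 2)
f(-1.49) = -0.56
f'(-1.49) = -0.96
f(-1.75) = -0.46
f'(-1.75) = -0.07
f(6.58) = 0.01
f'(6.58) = 0.06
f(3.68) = -0.75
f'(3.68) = 0.65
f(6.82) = 0.03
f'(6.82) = 0.16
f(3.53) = -0.85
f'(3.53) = 0.65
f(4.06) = -0.54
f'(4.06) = 0.39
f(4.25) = -0.48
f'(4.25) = 0.24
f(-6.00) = 0.01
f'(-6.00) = 0.05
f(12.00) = 0.04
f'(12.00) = -0.18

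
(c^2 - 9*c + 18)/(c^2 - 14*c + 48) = (c - 3)/(c - 8)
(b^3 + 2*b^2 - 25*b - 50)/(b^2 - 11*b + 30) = (b^2 + 7*b + 10)/(b - 6)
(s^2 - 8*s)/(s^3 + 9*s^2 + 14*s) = (s - 8)/(s^2 + 9*s + 14)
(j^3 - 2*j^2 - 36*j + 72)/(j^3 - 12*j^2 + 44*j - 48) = (j + 6)/(j - 4)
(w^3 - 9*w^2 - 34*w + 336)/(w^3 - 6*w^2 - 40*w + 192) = (w - 7)/(w - 4)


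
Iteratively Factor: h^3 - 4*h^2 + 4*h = (h - 2)*(h^2 - 2*h) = (h - 2)^2*(h)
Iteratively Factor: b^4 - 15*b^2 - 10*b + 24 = (b - 1)*(b^3 + b^2 - 14*b - 24) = (b - 1)*(b + 3)*(b^2 - 2*b - 8) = (b - 1)*(b + 2)*(b + 3)*(b - 4)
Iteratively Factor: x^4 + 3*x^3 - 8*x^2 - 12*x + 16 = (x - 2)*(x^3 + 5*x^2 + 2*x - 8) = (x - 2)*(x - 1)*(x^2 + 6*x + 8) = (x - 2)*(x - 1)*(x + 2)*(x + 4)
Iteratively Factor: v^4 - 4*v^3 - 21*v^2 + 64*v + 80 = (v + 1)*(v^3 - 5*v^2 - 16*v + 80) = (v - 4)*(v + 1)*(v^2 - v - 20) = (v - 5)*(v - 4)*(v + 1)*(v + 4)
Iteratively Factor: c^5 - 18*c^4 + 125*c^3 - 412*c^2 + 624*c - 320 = (c - 5)*(c^4 - 13*c^3 + 60*c^2 - 112*c + 64) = (c - 5)*(c - 1)*(c^3 - 12*c^2 + 48*c - 64) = (c - 5)*(c - 4)*(c - 1)*(c^2 - 8*c + 16) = (c - 5)*(c - 4)^2*(c - 1)*(c - 4)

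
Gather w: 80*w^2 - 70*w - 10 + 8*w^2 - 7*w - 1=88*w^2 - 77*w - 11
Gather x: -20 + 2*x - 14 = 2*x - 34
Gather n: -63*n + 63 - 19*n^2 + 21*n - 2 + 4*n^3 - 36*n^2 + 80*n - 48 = 4*n^3 - 55*n^2 + 38*n + 13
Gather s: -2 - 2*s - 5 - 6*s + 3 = -8*s - 4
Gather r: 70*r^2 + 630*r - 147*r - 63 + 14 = 70*r^2 + 483*r - 49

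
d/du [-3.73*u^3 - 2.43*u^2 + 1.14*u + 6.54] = -11.19*u^2 - 4.86*u + 1.14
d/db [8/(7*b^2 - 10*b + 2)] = 16*(5 - 7*b)/(7*b^2 - 10*b + 2)^2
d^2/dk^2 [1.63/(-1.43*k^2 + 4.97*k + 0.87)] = (-6.666374*k^2 + 23.169146*k + 1.63*(2.86*k - 4.97)*(5.72*k - 9.94) + 4.055766)/(-1.43*k^2 + 4.97*k + 0.87)^3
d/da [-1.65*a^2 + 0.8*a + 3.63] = 0.8 - 3.3*a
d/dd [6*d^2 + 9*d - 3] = 12*d + 9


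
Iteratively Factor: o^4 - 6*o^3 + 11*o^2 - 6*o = (o - 3)*(o^3 - 3*o^2 + 2*o) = (o - 3)*(o - 2)*(o^2 - o) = (o - 3)*(o - 2)*(o - 1)*(o)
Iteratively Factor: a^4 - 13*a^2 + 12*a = (a - 3)*(a^3 + 3*a^2 - 4*a) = (a - 3)*(a + 4)*(a^2 - a) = (a - 3)*(a - 1)*(a + 4)*(a)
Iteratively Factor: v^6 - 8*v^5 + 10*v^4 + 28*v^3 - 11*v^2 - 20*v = (v - 5)*(v^5 - 3*v^4 - 5*v^3 + 3*v^2 + 4*v) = (v - 5)*(v - 1)*(v^4 - 2*v^3 - 7*v^2 - 4*v) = v*(v - 5)*(v - 1)*(v^3 - 2*v^2 - 7*v - 4) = v*(v - 5)*(v - 4)*(v - 1)*(v^2 + 2*v + 1) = v*(v - 5)*(v - 4)*(v - 1)*(v + 1)*(v + 1)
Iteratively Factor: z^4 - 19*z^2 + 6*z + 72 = (z + 2)*(z^3 - 2*z^2 - 15*z + 36) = (z - 3)*(z + 2)*(z^2 + z - 12) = (z - 3)^2*(z + 2)*(z + 4)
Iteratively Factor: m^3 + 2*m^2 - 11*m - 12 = (m + 4)*(m^2 - 2*m - 3) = (m - 3)*(m + 4)*(m + 1)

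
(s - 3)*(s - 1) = s^2 - 4*s + 3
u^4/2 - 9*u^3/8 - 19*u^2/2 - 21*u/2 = u*(u/2 + 1)*(u - 6)*(u + 7/4)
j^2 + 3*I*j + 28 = (j - 4*I)*(j + 7*I)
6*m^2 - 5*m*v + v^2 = (-3*m + v)*(-2*m + v)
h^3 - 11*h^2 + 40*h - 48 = (h - 4)^2*(h - 3)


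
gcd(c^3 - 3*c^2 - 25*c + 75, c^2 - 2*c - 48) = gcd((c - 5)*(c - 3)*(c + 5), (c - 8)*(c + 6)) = 1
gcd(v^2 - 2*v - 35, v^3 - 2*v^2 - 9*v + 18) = 1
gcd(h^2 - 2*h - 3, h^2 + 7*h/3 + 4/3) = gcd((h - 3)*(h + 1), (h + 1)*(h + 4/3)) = h + 1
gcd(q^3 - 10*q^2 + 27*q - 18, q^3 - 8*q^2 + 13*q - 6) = q^2 - 7*q + 6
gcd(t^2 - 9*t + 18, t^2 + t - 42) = t - 6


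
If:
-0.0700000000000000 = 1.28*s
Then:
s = -0.05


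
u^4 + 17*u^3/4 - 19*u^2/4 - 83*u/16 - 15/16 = (u - 3/2)*(u + 1/4)*(u + 1/2)*(u + 5)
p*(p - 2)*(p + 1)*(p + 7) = p^4 + 6*p^3 - 9*p^2 - 14*p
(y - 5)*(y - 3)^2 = y^3 - 11*y^2 + 39*y - 45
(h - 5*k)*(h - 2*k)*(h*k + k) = h^3*k - 7*h^2*k^2 + h^2*k + 10*h*k^3 - 7*h*k^2 + 10*k^3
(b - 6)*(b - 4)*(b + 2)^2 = b^4 - 6*b^3 - 12*b^2 + 56*b + 96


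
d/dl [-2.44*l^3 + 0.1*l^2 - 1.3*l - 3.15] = -7.32*l^2 + 0.2*l - 1.3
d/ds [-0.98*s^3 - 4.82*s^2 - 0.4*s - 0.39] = -2.94*s^2 - 9.64*s - 0.4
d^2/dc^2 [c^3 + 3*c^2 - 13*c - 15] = 6*c + 6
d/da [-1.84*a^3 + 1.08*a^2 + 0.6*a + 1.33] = -5.52*a^2 + 2.16*a + 0.6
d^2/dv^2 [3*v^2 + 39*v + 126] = 6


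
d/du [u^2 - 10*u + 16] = 2*u - 10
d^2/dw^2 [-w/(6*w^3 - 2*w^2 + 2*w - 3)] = 4*(-2*w*(9*w^2 - 2*w + 1)^2 + (9*w^2 + w*(9*w - 1) - 2*w + 1)*(6*w^3 - 2*w^2 + 2*w - 3))/(6*w^3 - 2*w^2 + 2*w - 3)^3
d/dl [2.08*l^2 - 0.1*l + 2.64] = 4.16*l - 0.1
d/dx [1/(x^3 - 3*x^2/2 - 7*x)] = 4*(-3*x^2 + 3*x + 7)/(x^2*(-2*x^2 + 3*x + 14)^2)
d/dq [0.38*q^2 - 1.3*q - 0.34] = 0.76*q - 1.3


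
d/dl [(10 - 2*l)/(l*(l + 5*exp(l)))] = 2*(l*(l - 5)*(5*exp(l) + 1) - l*(l + 5*exp(l)) + (l - 5)*(l + 5*exp(l)))/(l^2*(l + 5*exp(l))^2)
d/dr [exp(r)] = exp(r)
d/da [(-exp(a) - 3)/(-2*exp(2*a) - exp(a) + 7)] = (-(exp(a) + 3)*(4*exp(a) + 1) + 2*exp(2*a) + exp(a) - 7)*exp(a)/(2*exp(2*a) + exp(a) - 7)^2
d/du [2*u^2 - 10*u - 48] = 4*u - 10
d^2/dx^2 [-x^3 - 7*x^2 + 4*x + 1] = -6*x - 14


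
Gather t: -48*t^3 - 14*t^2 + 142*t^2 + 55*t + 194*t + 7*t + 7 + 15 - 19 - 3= -48*t^3 + 128*t^2 + 256*t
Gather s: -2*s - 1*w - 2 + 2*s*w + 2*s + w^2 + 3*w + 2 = 2*s*w + w^2 + 2*w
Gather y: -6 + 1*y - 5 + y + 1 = 2*y - 10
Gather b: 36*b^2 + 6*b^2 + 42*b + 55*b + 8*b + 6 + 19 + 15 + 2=42*b^2 + 105*b + 42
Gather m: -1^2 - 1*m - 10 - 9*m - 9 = -10*m - 20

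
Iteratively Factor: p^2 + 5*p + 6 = (p + 3)*(p + 2)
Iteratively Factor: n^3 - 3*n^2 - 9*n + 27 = (n + 3)*(n^2 - 6*n + 9) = (n - 3)*(n + 3)*(n - 3)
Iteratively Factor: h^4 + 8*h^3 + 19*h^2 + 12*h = (h + 3)*(h^3 + 5*h^2 + 4*h) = h*(h + 3)*(h^2 + 5*h + 4) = h*(h + 3)*(h + 4)*(h + 1)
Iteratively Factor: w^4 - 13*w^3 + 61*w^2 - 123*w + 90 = (w - 2)*(w^3 - 11*w^2 + 39*w - 45) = (w - 5)*(w - 2)*(w^2 - 6*w + 9) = (w - 5)*(w - 3)*(w - 2)*(w - 3)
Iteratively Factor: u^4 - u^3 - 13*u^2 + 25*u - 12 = (u + 4)*(u^3 - 5*u^2 + 7*u - 3) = (u - 1)*(u + 4)*(u^2 - 4*u + 3) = (u - 3)*(u - 1)*(u + 4)*(u - 1)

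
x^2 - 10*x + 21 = (x - 7)*(x - 3)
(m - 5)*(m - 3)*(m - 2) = m^3 - 10*m^2 + 31*m - 30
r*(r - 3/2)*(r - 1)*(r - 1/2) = r^4 - 3*r^3 + 11*r^2/4 - 3*r/4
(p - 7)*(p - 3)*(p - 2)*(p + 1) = p^4 - 11*p^3 + 29*p^2 - p - 42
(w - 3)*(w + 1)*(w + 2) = w^3 - 7*w - 6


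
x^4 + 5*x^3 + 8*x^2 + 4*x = x*(x + 1)*(x + 2)^2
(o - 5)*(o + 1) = o^2 - 4*o - 5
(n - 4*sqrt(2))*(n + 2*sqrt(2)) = n^2 - 2*sqrt(2)*n - 16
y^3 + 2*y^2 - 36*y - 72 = (y - 6)*(y + 2)*(y + 6)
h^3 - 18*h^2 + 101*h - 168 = (h - 8)*(h - 7)*(h - 3)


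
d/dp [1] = 0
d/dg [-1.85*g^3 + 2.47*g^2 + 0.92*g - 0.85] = -5.55*g^2 + 4.94*g + 0.92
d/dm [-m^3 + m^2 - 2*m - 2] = -3*m^2 + 2*m - 2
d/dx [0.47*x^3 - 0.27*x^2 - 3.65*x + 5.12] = 1.41*x^2 - 0.54*x - 3.65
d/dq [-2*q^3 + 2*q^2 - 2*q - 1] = -6*q^2 + 4*q - 2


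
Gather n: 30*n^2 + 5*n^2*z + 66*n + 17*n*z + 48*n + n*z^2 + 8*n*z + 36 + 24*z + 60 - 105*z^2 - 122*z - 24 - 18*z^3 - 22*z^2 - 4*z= n^2*(5*z + 30) + n*(z^2 + 25*z + 114) - 18*z^3 - 127*z^2 - 102*z + 72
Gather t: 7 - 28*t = 7 - 28*t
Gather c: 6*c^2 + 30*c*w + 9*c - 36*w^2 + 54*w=6*c^2 + c*(30*w + 9) - 36*w^2 + 54*w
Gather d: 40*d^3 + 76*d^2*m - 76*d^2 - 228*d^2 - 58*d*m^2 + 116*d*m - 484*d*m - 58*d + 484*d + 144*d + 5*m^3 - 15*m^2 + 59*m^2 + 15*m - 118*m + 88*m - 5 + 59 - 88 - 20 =40*d^3 + d^2*(76*m - 304) + d*(-58*m^2 - 368*m + 570) + 5*m^3 + 44*m^2 - 15*m - 54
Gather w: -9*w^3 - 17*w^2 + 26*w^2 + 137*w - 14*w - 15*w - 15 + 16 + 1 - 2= -9*w^3 + 9*w^2 + 108*w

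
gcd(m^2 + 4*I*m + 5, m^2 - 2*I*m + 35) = m + 5*I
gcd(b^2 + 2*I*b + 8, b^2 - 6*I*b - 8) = b - 2*I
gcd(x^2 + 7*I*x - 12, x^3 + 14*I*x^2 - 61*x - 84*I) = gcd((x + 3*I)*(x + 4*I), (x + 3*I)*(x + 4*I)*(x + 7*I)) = x^2 + 7*I*x - 12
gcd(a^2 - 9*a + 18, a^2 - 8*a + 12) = a - 6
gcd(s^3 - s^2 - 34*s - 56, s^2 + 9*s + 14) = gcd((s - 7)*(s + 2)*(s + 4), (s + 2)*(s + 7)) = s + 2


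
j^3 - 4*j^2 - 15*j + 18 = (j - 6)*(j - 1)*(j + 3)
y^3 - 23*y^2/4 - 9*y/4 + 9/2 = (y - 6)*(y - 3/4)*(y + 1)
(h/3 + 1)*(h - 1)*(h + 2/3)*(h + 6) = h^4/3 + 26*h^3/9 + 43*h^2/9 - 4*h - 4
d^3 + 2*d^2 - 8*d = d*(d - 2)*(d + 4)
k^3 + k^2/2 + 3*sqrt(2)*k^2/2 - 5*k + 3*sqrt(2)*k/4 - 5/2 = (k + 1/2)*(k - sqrt(2))*(k + 5*sqrt(2)/2)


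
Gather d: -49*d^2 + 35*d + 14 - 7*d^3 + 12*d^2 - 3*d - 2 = -7*d^3 - 37*d^2 + 32*d + 12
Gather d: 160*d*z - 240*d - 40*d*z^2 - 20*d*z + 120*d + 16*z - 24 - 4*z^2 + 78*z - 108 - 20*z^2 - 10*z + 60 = d*(-40*z^2 + 140*z - 120) - 24*z^2 + 84*z - 72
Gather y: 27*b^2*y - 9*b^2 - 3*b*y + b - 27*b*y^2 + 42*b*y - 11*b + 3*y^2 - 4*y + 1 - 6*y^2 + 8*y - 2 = -9*b^2 - 10*b + y^2*(-27*b - 3) + y*(27*b^2 + 39*b + 4) - 1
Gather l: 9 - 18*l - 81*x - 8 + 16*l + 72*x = -2*l - 9*x + 1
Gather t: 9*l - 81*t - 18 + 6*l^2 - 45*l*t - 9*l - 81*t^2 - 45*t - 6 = 6*l^2 - 81*t^2 + t*(-45*l - 126) - 24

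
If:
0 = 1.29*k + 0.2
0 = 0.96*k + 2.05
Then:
No Solution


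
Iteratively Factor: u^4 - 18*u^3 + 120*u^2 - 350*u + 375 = (u - 3)*(u^3 - 15*u^2 + 75*u - 125) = (u - 5)*(u - 3)*(u^2 - 10*u + 25) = (u - 5)^2*(u - 3)*(u - 5)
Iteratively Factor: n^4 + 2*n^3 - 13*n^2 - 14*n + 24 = (n - 1)*(n^3 + 3*n^2 - 10*n - 24) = (n - 1)*(n + 2)*(n^2 + n - 12) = (n - 3)*(n - 1)*(n + 2)*(n + 4)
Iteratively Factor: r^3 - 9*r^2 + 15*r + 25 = (r - 5)*(r^2 - 4*r - 5) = (r - 5)^2*(r + 1)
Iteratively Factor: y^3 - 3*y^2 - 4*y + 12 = (y + 2)*(y^2 - 5*y + 6) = (y - 3)*(y + 2)*(y - 2)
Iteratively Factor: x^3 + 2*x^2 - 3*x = (x)*(x^2 + 2*x - 3) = x*(x - 1)*(x + 3)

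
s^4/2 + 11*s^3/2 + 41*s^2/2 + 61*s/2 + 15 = (s/2 + 1)*(s + 1)*(s + 3)*(s + 5)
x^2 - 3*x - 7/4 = (x - 7/2)*(x + 1/2)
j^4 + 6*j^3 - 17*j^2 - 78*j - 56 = (j - 4)*(j + 1)*(j + 2)*(j + 7)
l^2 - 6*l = l*(l - 6)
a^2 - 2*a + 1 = (a - 1)^2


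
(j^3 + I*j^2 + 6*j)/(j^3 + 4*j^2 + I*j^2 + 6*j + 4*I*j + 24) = j/(j + 4)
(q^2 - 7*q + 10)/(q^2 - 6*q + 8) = (q - 5)/(q - 4)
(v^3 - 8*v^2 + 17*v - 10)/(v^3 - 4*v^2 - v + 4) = (v^2 - 7*v + 10)/(v^2 - 3*v - 4)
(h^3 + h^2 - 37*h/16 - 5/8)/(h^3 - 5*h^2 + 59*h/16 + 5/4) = (h + 2)/(h - 4)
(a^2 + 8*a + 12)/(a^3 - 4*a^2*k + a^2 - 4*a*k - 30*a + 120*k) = (a + 2)/(a^2 - 4*a*k - 5*a + 20*k)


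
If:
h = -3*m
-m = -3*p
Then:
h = -9*p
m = 3*p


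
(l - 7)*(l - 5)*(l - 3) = l^3 - 15*l^2 + 71*l - 105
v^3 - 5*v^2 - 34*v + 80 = (v - 8)*(v - 2)*(v + 5)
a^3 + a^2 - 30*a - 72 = (a - 6)*(a + 3)*(a + 4)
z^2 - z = z*(z - 1)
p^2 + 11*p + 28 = (p + 4)*(p + 7)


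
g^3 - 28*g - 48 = (g - 6)*(g + 2)*(g + 4)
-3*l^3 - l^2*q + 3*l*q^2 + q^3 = (-l + q)*(l + q)*(3*l + q)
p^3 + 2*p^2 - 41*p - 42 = (p - 6)*(p + 1)*(p + 7)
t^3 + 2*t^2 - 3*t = t*(t - 1)*(t + 3)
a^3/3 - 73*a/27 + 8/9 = (a/3 + 1)*(a - 8/3)*(a - 1/3)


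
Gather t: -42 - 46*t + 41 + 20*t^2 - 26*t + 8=20*t^2 - 72*t + 7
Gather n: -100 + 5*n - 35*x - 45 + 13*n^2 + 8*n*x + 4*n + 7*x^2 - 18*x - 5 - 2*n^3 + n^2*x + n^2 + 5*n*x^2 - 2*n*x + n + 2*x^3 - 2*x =-2*n^3 + n^2*(x + 14) + n*(5*x^2 + 6*x + 10) + 2*x^3 + 7*x^2 - 55*x - 150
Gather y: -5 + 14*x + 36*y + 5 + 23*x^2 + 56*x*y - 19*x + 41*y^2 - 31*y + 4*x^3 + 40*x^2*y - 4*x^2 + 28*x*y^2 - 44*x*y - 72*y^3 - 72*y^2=4*x^3 + 19*x^2 - 5*x - 72*y^3 + y^2*(28*x - 31) + y*(40*x^2 + 12*x + 5)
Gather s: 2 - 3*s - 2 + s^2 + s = s^2 - 2*s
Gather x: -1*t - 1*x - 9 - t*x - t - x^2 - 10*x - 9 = -2*t - x^2 + x*(-t - 11) - 18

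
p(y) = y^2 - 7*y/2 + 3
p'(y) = 2*y - 7/2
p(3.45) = 2.83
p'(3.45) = 3.40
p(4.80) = 9.24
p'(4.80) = 6.10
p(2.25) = 0.19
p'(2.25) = 1.00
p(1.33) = 0.11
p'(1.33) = -0.84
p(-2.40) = 17.16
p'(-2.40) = -8.30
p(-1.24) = 8.88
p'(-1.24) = -5.98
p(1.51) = -0.00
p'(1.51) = -0.48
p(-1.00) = 7.50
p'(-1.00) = -5.50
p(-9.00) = 115.50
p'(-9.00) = -21.50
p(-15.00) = 280.50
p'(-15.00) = -33.50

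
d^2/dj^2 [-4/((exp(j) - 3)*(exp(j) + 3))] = 16*(-exp(2*j) - 9)*exp(2*j)/(exp(6*j) - 27*exp(4*j) + 243*exp(2*j) - 729)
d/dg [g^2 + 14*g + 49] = 2*g + 14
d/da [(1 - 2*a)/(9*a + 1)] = -11/(9*a + 1)^2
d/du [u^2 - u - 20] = 2*u - 1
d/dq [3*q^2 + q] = 6*q + 1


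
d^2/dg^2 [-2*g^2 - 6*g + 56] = -4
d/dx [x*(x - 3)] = 2*x - 3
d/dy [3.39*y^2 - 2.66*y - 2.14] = 6.78*y - 2.66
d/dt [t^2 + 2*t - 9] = 2*t + 2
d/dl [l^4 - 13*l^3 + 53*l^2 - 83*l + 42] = 4*l^3 - 39*l^2 + 106*l - 83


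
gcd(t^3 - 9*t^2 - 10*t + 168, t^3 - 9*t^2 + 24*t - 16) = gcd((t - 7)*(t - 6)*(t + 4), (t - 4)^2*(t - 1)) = 1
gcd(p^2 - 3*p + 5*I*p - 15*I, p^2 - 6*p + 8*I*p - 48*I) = 1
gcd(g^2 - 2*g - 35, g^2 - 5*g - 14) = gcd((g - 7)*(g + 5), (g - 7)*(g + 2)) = g - 7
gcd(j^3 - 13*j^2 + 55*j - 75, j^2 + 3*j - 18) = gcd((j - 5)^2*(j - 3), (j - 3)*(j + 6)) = j - 3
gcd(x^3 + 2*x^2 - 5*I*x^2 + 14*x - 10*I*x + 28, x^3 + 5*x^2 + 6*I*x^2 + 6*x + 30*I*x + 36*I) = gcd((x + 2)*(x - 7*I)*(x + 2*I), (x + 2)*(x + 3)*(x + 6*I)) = x + 2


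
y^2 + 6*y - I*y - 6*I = (y + 6)*(y - I)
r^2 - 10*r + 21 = (r - 7)*(r - 3)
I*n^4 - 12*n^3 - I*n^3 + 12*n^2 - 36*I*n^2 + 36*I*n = n*(n + 6*I)^2*(I*n - I)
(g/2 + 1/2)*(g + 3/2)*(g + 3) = g^3/2 + 11*g^2/4 + 9*g/2 + 9/4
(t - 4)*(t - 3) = t^2 - 7*t + 12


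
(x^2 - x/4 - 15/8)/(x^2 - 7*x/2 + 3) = (x + 5/4)/(x - 2)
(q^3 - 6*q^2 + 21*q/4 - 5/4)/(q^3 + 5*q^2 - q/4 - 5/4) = (2*q^2 - 11*q + 5)/(2*q^2 + 11*q + 5)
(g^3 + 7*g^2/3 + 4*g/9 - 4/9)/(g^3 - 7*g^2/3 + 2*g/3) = (3*g^2 + 8*g + 4)/(3*g*(g - 2))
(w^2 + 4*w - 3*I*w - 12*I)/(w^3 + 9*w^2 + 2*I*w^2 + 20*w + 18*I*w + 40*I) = (w - 3*I)/(w^2 + w*(5 + 2*I) + 10*I)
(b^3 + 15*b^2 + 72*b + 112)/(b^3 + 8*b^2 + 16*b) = (b + 7)/b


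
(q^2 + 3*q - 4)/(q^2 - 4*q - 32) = (q - 1)/(q - 8)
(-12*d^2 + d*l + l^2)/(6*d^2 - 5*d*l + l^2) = (-4*d - l)/(2*d - l)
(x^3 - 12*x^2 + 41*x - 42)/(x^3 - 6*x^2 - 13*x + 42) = (x - 3)/(x + 3)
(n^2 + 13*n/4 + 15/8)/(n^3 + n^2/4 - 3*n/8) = (2*n + 5)/(n*(2*n - 1))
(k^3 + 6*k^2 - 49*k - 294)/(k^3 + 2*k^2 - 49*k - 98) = (k + 6)/(k + 2)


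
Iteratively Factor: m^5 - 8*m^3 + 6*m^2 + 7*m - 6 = (m - 1)*(m^4 + m^3 - 7*m^2 - m + 6) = (m - 1)^2*(m^3 + 2*m^2 - 5*m - 6) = (m - 1)^2*(m + 3)*(m^2 - m - 2) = (m - 1)^2*(m + 1)*(m + 3)*(m - 2)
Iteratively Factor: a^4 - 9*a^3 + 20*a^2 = (a - 5)*(a^3 - 4*a^2) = a*(a - 5)*(a^2 - 4*a) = a^2*(a - 5)*(a - 4)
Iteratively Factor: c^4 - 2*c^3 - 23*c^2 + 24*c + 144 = (c - 4)*(c^3 + 2*c^2 - 15*c - 36) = (c - 4)*(c + 3)*(c^2 - c - 12) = (c - 4)*(c + 3)^2*(c - 4)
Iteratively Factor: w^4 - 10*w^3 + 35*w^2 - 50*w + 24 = (w - 2)*(w^3 - 8*w^2 + 19*w - 12) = (w - 4)*(w - 2)*(w^2 - 4*w + 3) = (w - 4)*(w - 3)*(w - 2)*(w - 1)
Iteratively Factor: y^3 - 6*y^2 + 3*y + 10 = (y - 5)*(y^2 - y - 2) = (y - 5)*(y - 2)*(y + 1)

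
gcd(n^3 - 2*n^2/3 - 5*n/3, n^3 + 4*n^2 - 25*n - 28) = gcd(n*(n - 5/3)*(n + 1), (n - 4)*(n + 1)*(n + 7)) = n + 1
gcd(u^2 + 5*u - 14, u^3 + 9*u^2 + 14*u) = u + 7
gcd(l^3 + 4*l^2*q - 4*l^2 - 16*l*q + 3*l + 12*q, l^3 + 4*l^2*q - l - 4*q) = l^2 + 4*l*q - l - 4*q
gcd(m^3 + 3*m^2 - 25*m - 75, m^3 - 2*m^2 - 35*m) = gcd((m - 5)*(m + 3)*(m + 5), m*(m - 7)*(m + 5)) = m + 5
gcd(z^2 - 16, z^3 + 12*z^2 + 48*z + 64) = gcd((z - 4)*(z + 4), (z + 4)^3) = z + 4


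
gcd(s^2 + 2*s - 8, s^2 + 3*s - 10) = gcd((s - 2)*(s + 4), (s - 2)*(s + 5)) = s - 2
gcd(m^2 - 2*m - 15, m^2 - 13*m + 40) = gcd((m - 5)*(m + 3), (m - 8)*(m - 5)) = m - 5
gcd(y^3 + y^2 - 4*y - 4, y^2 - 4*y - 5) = y + 1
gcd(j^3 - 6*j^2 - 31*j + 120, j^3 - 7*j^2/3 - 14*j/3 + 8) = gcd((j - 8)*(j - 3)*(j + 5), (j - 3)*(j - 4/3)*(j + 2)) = j - 3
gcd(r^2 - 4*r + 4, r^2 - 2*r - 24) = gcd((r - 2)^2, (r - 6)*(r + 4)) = 1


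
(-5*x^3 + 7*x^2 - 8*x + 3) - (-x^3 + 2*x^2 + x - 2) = -4*x^3 + 5*x^2 - 9*x + 5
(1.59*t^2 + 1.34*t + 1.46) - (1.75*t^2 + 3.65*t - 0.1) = -0.16*t^2 - 2.31*t + 1.56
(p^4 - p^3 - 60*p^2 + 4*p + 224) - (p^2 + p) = p^4 - p^3 - 61*p^2 + 3*p + 224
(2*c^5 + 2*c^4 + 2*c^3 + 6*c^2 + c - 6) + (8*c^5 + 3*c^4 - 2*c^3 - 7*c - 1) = 10*c^5 + 5*c^4 + 6*c^2 - 6*c - 7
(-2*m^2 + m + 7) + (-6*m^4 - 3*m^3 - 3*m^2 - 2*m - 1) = -6*m^4 - 3*m^3 - 5*m^2 - m + 6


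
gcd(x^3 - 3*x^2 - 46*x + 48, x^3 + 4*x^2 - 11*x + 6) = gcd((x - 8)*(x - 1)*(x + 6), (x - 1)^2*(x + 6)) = x^2 + 5*x - 6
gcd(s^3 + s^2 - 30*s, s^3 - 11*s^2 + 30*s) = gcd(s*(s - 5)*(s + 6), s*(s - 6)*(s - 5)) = s^2 - 5*s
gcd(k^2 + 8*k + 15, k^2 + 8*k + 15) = k^2 + 8*k + 15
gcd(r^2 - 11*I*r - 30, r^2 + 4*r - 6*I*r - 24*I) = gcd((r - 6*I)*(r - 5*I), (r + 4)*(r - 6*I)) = r - 6*I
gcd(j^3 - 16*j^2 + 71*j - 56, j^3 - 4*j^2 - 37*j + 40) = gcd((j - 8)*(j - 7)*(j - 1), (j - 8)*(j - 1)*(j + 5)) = j^2 - 9*j + 8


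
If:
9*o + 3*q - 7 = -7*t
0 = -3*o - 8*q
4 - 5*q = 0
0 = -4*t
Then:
No Solution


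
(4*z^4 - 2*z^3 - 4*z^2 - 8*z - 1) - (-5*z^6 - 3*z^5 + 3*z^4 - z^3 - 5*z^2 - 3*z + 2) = 5*z^6 + 3*z^5 + z^4 - z^3 + z^2 - 5*z - 3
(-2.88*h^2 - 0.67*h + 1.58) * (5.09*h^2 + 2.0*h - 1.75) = -14.6592*h^4 - 9.1703*h^3 + 11.7422*h^2 + 4.3325*h - 2.765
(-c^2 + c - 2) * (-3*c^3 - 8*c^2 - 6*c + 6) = 3*c^5 + 5*c^4 + 4*c^3 + 4*c^2 + 18*c - 12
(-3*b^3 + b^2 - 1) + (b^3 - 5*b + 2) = -2*b^3 + b^2 - 5*b + 1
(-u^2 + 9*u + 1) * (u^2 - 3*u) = -u^4 + 12*u^3 - 26*u^2 - 3*u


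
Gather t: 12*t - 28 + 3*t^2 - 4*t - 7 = 3*t^2 + 8*t - 35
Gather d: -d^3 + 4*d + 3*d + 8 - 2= -d^3 + 7*d + 6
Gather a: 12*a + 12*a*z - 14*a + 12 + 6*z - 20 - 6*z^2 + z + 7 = a*(12*z - 2) - 6*z^2 + 7*z - 1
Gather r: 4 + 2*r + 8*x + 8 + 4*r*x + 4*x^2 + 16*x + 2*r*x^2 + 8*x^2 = r*(2*x^2 + 4*x + 2) + 12*x^2 + 24*x + 12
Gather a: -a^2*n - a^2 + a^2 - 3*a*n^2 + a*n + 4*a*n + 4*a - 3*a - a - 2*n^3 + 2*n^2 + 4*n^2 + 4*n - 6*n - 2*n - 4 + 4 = -a^2*n + a*(-3*n^2 + 5*n) - 2*n^3 + 6*n^2 - 4*n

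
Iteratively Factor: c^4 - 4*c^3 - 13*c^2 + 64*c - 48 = (c - 3)*(c^3 - c^2 - 16*c + 16) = (c - 3)*(c + 4)*(c^2 - 5*c + 4) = (c - 4)*(c - 3)*(c + 4)*(c - 1)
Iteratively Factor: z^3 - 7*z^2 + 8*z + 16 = (z - 4)*(z^2 - 3*z - 4) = (z - 4)*(z + 1)*(z - 4)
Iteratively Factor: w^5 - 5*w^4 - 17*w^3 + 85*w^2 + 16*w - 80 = (w + 4)*(w^4 - 9*w^3 + 19*w^2 + 9*w - 20) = (w + 1)*(w + 4)*(w^3 - 10*w^2 + 29*w - 20) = (w - 4)*(w + 1)*(w + 4)*(w^2 - 6*w + 5) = (w - 5)*(w - 4)*(w + 1)*(w + 4)*(w - 1)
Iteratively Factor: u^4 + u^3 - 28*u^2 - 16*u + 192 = (u + 4)*(u^3 - 3*u^2 - 16*u + 48) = (u - 4)*(u + 4)*(u^2 + u - 12) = (u - 4)*(u + 4)^2*(u - 3)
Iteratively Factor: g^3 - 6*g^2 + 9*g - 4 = (g - 1)*(g^2 - 5*g + 4) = (g - 4)*(g - 1)*(g - 1)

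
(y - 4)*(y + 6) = y^2 + 2*y - 24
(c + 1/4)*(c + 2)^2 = c^3 + 17*c^2/4 + 5*c + 1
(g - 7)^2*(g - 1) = g^3 - 15*g^2 + 63*g - 49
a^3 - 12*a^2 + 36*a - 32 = (a - 8)*(a - 2)^2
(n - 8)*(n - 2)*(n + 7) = n^3 - 3*n^2 - 54*n + 112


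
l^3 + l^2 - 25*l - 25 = (l - 5)*(l + 1)*(l + 5)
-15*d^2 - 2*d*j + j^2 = (-5*d + j)*(3*d + j)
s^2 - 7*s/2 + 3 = (s - 2)*(s - 3/2)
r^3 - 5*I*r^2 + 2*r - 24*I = (r - 4*I)*(r - 3*I)*(r + 2*I)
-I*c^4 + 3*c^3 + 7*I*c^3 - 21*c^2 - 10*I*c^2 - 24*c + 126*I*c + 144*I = (c - 8)*(c - 3*I)*(c + 6*I)*(-I*c - I)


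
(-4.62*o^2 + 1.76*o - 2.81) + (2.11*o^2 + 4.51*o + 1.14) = -2.51*o^2 + 6.27*o - 1.67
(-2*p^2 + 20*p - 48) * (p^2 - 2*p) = -2*p^4 + 24*p^3 - 88*p^2 + 96*p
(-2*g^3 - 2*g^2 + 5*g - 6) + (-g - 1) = -2*g^3 - 2*g^2 + 4*g - 7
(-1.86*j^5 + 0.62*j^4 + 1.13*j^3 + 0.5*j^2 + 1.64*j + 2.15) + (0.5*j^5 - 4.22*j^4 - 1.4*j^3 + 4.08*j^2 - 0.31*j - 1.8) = -1.36*j^5 - 3.6*j^4 - 0.27*j^3 + 4.58*j^2 + 1.33*j + 0.35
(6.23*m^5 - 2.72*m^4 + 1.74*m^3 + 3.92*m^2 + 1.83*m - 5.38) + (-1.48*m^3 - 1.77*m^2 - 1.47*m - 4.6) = 6.23*m^5 - 2.72*m^4 + 0.26*m^3 + 2.15*m^2 + 0.36*m - 9.98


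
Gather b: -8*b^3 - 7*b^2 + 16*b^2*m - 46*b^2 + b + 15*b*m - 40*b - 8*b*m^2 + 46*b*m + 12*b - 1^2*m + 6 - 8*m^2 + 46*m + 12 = -8*b^3 + b^2*(16*m - 53) + b*(-8*m^2 + 61*m - 27) - 8*m^2 + 45*m + 18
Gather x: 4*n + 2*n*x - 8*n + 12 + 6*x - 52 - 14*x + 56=-4*n + x*(2*n - 8) + 16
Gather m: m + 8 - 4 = m + 4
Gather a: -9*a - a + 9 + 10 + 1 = 20 - 10*a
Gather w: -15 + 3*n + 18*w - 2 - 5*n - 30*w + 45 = -2*n - 12*w + 28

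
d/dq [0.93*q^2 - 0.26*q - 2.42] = 1.86*q - 0.26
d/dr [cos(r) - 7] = -sin(r)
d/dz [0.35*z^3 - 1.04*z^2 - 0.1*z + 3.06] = 1.05*z^2 - 2.08*z - 0.1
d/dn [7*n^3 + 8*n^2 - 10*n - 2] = 21*n^2 + 16*n - 10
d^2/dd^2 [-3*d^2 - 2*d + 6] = -6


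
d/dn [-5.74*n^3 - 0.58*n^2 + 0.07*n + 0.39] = -17.22*n^2 - 1.16*n + 0.07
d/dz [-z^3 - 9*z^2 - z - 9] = -3*z^2 - 18*z - 1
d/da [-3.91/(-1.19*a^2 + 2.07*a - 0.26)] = (8.0937 - 9.3058*a)/(1.19*a^2 - 2.07*a + 0.26)^2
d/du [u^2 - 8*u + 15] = 2*u - 8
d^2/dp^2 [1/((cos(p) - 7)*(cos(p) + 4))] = (-4*sin(p)^4 + 123*sin(p)^2 + 291*cos(p)/4 + 9*cos(3*p)/4 - 45)/((cos(p) - 7)^3*(cos(p) + 4)^3)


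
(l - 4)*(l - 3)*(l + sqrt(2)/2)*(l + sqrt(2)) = l^4 - 7*l^3 + 3*sqrt(2)*l^3/2 - 21*sqrt(2)*l^2/2 + 13*l^2 - 7*l + 18*sqrt(2)*l + 12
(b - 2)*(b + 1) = b^2 - b - 2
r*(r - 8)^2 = r^3 - 16*r^2 + 64*r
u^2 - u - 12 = (u - 4)*(u + 3)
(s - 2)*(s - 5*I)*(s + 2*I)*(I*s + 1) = I*s^4 + 4*s^3 - 2*I*s^3 - 8*s^2 + 7*I*s^2 + 10*s - 14*I*s - 20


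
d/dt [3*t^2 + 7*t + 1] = 6*t + 7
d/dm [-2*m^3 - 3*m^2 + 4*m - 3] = -6*m^2 - 6*m + 4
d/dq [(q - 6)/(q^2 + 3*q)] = (-q^2 + 12*q + 18)/(q^2*(q^2 + 6*q + 9))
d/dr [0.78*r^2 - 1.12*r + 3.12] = 1.56*r - 1.12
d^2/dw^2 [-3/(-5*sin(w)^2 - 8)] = 30*(-10*sin(w)^4 + 31*sin(w)^2 - 8)/(5*sin(w)^2 + 8)^3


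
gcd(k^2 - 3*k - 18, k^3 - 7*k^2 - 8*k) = 1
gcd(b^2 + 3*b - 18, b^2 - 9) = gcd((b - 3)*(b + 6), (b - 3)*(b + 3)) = b - 3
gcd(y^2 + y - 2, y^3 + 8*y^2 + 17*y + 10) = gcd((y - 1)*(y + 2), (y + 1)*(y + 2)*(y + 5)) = y + 2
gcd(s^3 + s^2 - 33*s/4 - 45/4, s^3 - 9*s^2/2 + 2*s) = 1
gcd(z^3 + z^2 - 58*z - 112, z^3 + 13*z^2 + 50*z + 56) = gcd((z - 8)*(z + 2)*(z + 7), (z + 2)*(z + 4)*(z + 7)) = z^2 + 9*z + 14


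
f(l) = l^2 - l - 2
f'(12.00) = 23.00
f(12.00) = 130.00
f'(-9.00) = -19.00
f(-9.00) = 88.00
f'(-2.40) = -5.80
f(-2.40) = 6.16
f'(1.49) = 1.98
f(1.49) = -1.27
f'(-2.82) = -6.64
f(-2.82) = 8.77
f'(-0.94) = -2.88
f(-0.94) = -0.18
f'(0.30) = -0.40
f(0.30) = -2.21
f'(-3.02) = -7.04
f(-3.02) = 10.14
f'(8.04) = 15.08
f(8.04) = 54.60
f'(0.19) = -0.62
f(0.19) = -2.15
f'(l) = 2*l - 1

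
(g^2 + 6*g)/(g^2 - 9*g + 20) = g*(g + 6)/(g^2 - 9*g + 20)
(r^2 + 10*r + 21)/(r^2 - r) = (r^2 + 10*r + 21)/(r*(r - 1))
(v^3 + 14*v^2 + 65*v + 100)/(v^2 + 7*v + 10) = (v^2 + 9*v + 20)/(v + 2)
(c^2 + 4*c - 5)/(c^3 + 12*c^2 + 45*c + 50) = (c - 1)/(c^2 + 7*c + 10)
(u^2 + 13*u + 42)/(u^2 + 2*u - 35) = (u + 6)/(u - 5)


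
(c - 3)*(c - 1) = c^2 - 4*c + 3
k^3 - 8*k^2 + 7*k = k*(k - 7)*(k - 1)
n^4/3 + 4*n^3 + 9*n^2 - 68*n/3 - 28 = (n/3 + 1/3)*(n - 2)*(n + 6)*(n + 7)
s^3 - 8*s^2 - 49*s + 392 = (s - 8)*(s - 7)*(s + 7)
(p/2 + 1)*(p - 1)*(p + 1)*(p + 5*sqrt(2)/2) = p^4/2 + p^3 + 5*sqrt(2)*p^3/4 - p^2/2 + 5*sqrt(2)*p^2/2 - 5*sqrt(2)*p/4 - p - 5*sqrt(2)/2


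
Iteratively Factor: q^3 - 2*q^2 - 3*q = (q - 3)*(q^2 + q) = (q - 3)*(q + 1)*(q)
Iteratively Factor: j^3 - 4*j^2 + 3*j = (j)*(j^2 - 4*j + 3) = j*(j - 1)*(j - 3)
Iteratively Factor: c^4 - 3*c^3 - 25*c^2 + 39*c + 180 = (c + 3)*(c^3 - 6*c^2 - 7*c + 60) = (c - 5)*(c + 3)*(c^2 - c - 12) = (c - 5)*(c - 4)*(c + 3)*(c + 3)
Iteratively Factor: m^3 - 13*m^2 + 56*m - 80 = (m - 4)*(m^2 - 9*m + 20) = (m - 4)^2*(m - 5)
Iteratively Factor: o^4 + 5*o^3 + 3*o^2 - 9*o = (o - 1)*(o^3 + 6*o^2 + 9*o) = (o - 1)*(o + 3)*(o^2 + 3*o) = (o - 1)*(o + 3)^2*(o)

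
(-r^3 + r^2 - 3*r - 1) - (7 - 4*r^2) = -r^3 + 5*r^2 - 3*r - 8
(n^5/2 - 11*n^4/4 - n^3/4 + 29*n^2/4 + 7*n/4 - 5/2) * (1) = n^5/2 - 11*n^4/4 - n^3/4 + 29*n^2/4 + 7*n/4 - 5/2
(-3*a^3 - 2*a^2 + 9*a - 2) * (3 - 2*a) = 6*a^4 - 5*a^3 - 24*a^2 + 31*a - 6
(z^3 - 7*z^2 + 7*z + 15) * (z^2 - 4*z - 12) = z^5 - 11*z^4 + 23*z^3 + 71*z^2 - 144*z - 180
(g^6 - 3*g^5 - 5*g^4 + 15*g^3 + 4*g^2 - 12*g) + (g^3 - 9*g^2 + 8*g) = g^6 - 3*g^5 - 5*g^4 + 16*g^3 - 5*g^2 - 4*g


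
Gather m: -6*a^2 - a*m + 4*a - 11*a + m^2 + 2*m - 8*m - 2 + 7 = -6*a^2 - 7*a + m^2 + m*(-a - 6) + 5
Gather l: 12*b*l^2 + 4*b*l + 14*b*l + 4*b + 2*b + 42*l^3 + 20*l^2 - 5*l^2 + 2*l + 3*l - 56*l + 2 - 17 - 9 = 6*b + 42*l^3 + l^2*(12*b + 15) + l*(18*b - 51) - 24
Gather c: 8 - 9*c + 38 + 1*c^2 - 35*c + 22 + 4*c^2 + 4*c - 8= 5*c^2 - 40*c + 60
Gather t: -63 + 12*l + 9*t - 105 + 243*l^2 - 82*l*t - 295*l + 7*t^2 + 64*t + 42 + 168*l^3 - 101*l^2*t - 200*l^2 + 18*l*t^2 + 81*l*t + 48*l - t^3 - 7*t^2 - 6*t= 168*l^3 + 43*l^2 + 18*l*t^2 - 235*l - t^3 + t*(-101*l^2 - l + 67) - 126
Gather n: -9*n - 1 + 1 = -9*n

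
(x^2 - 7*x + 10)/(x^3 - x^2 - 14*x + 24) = (x - 5)/(x^2 + x - 12)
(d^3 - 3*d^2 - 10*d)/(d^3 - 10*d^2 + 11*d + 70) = d/(d - 7)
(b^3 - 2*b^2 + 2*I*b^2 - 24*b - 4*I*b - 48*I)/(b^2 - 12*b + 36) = (b^2 + 2*b*(2 + I) + 8*I)/(b - 6)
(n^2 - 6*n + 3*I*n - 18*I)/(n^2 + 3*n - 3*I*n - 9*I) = (n^2 + 3*n*(-2 + I) - 18*I)/(n^2 + 3*n*(1 - I) - 9*I)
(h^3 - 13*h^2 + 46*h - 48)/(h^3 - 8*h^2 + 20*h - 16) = (h^2 - 11*h + 24)/(h^2 - 6*h + 8)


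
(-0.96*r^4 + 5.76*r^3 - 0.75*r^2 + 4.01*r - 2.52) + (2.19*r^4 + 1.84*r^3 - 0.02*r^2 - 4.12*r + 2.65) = 1.23*r^4 + 7.6*r^3 - 0.77*r^2 - 0.11*r + 0.13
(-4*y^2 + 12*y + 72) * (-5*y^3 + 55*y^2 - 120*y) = 20*y^5 - 280*y^4 + 780*y^3 + 2520*y^2 - 8640*y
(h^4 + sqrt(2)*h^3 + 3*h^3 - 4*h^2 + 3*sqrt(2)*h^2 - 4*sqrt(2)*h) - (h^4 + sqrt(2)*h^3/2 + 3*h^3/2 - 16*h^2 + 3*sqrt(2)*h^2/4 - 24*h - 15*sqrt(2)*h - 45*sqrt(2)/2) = sqrt(2)*h^3/2 + 3*h^3/2 + 9*sqrt(2)*h^2/4 + 12*h^2 + 11*sqrt(2)*h + 24*h + 45*sqrt(2)/2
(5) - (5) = 0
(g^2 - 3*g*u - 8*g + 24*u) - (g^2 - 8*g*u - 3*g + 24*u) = 5*g*u - 5*g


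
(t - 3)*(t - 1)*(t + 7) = t^3 + 3*t^2 - 25*t + 21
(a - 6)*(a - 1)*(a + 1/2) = a^3 - 13*a^2/2 + 5*a/2 + 3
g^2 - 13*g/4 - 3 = (g - 4)*(g + 3/4)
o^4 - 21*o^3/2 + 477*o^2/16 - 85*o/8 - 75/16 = (o - 5)^2*(o - 3/4)*(o + 1/4)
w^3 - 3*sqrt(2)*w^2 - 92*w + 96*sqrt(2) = (w - 8*sqrt(2))*(w - sqrt(2))*(w + 6*sqrt(2))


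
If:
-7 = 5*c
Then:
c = -7/5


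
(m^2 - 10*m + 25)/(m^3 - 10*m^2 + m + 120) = (m - 5)/(m^2 - 5*m - 24)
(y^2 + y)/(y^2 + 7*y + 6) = y/(y + 6)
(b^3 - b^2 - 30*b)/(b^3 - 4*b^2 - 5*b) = (-b^2 + b + 30)/(-b^2 + 4*b + 5)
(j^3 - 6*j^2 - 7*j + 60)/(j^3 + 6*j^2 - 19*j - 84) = (j - 5)/(j + 7)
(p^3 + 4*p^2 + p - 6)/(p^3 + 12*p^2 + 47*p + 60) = (p^2 + p - 2)/(p^2 + 9*p + 20)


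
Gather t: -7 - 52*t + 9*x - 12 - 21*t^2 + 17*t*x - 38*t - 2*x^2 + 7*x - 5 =-21*t^2 + t*(17*x - 90) - 2*x^2 + 16*x - 24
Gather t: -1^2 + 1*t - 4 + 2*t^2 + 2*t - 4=2*t^2 + 3*t - 9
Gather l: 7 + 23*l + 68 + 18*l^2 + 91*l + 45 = 18*l^2 + 114*l + 120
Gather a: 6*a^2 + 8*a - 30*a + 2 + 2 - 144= 6*a^2 - 22*a - 140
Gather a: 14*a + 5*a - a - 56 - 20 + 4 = 18*a - 72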